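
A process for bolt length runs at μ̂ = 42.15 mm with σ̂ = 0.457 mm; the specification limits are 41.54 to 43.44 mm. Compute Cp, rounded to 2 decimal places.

0.69

Cp = (USL − LSL) / (6σ̂) = (43.44 − 41.54) / (6 × 0.457) = 1.9000 / 2.7420 = 0.6929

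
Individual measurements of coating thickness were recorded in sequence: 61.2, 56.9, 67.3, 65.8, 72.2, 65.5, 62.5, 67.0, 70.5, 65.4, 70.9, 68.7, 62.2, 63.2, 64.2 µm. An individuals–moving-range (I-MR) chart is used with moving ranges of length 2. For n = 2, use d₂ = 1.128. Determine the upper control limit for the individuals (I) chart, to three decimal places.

77.269

X̄ = (61.2 + 56.9 + 67.3 + 65.8 + 72.2 + 65.5 + 62.5 + 67.0 + 70.5 + 65.4 + 70.9 + 68.7 + 62.2 + 63.2 + 64.2) / 15 = 65.5667
Moving ranges: 4.3, 10.4, 1.5, 6.4, 6.7, 3.0, 4.5, 3.5, 5.1, 5.5, 2.2, 6.5, 1.0, 1.0; M̄R̄ = 61.6000 / 14 = 4.4000
UCL = X̄ + 3·M̄R̄/d₂ = 65.5667 + 3 × 4.4000 / 1.128 = 77.2688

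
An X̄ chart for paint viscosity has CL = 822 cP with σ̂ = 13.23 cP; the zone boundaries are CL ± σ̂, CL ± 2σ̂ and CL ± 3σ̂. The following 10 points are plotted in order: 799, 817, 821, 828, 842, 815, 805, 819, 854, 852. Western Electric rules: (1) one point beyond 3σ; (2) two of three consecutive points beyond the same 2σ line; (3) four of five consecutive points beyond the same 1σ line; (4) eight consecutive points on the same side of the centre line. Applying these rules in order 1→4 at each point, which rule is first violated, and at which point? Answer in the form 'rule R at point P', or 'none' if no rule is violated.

Zone of each point (C = within 1σ̂, B = 1σ̂–2σ̂, A = 2σ̂–3σ̂, * = beyond 3σ̂; sign = side of CL): 1:-B, 2:-C, 3:-C, 4:+C, 5:+B, 6:-C, 7:-B, 8:-C, 9:+A, 10:+A
Rule 2 (two of three consecutive points beyond the same 2σ limit) is satisfied at point 10.

rule 2 at point 10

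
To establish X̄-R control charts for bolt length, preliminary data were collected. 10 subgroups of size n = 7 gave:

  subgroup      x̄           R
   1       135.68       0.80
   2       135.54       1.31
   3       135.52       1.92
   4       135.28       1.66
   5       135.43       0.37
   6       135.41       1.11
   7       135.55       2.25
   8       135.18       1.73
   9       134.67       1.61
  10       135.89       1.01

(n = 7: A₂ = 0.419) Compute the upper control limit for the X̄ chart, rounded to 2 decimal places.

X̄̄ = (135.68 + 135.54 + 135.52 + 135.28 + 135.43 + 135.41 + 135.55 + 135.18 + 134.67 + 135.89) / 10 = 1354.1500 / 10 = 135.4150
R̄ = (0.80 + 1.31 + 1.92 + 1.66 + 0.37 + 1.11 + 2.25 + 1.73 + 1.61 + 1.01) / 10 = 13.7700 / 10 = 1.3770
UCL = X̄̄ + A₂·R̄ = 135.4150 + 0.419 × 1.3770 = 135.9920

135.99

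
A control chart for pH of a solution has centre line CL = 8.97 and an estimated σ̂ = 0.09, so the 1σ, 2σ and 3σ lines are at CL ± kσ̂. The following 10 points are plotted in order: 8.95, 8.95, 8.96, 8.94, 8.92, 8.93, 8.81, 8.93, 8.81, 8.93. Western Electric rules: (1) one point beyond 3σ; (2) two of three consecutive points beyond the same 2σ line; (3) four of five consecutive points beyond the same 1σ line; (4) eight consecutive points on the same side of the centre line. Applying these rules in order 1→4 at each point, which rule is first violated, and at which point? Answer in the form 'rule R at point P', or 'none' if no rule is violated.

Zone of each point (C = within 1σ̂, B = 1σ̂–2σ̂, A = 2σ̂–3σ̂, * = beyond 3σ̂; sign = side of CL): 1:-C, 2:-C, 3:-C, 4:-C, 5:-C, 6:-C, 7:-B, 8:-C, 9:-B, 10:-C
Rule 4 (eight consecutive points on the same side of the centre line) is satisfied at point 8.

rule 4 at point 8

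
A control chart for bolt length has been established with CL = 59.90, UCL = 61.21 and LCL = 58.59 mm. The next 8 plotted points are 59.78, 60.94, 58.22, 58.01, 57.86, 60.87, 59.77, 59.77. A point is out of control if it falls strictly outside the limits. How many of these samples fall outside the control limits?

3

Compare each point to [58.59, 61.21]: sample 3 = 58.22 < LCL; sample 4 = 58.01 < LCL; sample 5 = 57.86 < LCL.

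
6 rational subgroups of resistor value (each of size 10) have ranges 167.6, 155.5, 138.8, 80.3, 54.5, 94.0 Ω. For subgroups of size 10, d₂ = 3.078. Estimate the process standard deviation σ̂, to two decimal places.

37.40

R̄ = (167.6 + 155.5 + 138.8 + 80.3 + 54.5 + 94.0) / 6 = 115.1167
σ̂ = R̄ / d₂ = 115.1167 / 3.078 = 37.3998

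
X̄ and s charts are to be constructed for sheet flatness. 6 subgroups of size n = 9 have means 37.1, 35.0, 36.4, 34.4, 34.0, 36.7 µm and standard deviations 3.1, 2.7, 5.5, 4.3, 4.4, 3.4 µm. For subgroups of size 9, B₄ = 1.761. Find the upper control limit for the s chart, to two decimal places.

s̄ = (3.1 + 2.7 + 5.5 + 4.3 + 4.4 + 3.4) / 6 = 3.9000
UCL_s = B₄·s̄ = 1.761 × 3.9000 = 6.8679

6.87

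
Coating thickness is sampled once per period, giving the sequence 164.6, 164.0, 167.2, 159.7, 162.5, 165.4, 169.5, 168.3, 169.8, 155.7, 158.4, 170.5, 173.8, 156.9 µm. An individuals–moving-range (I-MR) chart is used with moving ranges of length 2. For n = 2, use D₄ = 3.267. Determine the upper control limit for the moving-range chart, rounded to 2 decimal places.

18.32

Moving ranges: 0.6, 3.2, 7.5, 2.8, 2.9, 4.1, 1.2, 1.5, 14.1, 2.7, 12.1, 3.3, 16.9; M̄R̄ = 72.9000 / 13 = 5.6077
UCL_MR = D₄·M̄R̄ = 3.267 × 5.6077 = 18.3203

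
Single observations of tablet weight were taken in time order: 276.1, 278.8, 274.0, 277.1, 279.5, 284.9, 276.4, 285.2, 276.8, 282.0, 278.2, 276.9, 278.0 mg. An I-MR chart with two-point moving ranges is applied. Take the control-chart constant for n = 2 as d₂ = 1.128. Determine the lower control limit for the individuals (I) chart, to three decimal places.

X̄ = (276.1 + 278.8 + 274.0 + 277.1 + 279.5 + 284.9 + 276.4 + 285.2 + 276.8 + 282.0 + 278.2 + 276.9 + 278.0) / 13 = 278.7615
Moving ranges: 2.7, 4.8, 3.1, 2.4, 5.4, 8.5, 8.8, 8.4, 5.2, 3.8, 1.3, 1.1; M̄R̄ = 55.5000 / 12 = 4.6250
LCL = X̄ − 3·M̄R̄/d₂ = 278.7615 − 3 × 4.6250 / 1.128 = 266.4610

266.461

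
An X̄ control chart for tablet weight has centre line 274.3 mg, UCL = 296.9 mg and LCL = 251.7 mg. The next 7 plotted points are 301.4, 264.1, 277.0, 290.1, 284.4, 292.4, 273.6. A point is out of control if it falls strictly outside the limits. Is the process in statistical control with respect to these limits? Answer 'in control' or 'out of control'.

out of control

Compare each point to [251.7, 296.9]: sample 1 = 301.4 > UCL.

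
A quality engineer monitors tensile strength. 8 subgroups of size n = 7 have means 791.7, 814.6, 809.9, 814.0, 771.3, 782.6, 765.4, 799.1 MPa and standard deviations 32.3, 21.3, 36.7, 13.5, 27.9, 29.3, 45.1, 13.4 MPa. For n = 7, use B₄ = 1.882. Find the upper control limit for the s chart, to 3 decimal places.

51.637

s̄ = (32.3 + 21.3 + 36.7 + 13.5 + 27.9 + 29.3 + 45.1 + 13.4) / 8 = 27.4375
UCL_s = B₄·s̄ = 1.882 × 27.4375 = 51.6374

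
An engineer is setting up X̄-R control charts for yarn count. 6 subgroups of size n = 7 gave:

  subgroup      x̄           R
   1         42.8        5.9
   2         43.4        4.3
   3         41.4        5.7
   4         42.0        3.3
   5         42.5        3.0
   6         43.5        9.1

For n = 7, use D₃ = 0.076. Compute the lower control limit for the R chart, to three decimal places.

R̄ = (5.9 + 4.3 + 5.7 + 3.3 + 3.0 + 9.1) / 6 = 31.3000 / 6 = 5.2167
LCL_R = D₃·R̄ = 0.076 × 5.2167 = 0.3965

0.396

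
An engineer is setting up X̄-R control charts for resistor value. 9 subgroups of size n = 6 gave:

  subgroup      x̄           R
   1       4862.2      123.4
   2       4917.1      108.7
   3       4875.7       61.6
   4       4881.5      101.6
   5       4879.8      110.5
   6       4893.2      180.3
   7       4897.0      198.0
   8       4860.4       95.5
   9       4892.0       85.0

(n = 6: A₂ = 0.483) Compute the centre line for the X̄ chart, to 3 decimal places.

X̄̄ = (4862.2 + 4917.1 + 4875.7 + 4881.5 + 4879.8 + 4893.2 + 4897.0 + 4860.4 + 4892.0) / 9 = 43958.9000 / 9 = 4884.3222
CL = X̄̄ = 4884.3222

4884.322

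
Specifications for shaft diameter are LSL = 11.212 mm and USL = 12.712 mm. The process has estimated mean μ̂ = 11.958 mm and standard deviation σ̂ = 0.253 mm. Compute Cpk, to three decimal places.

Cpu = (USL − μ̂) / (3σ̂) = (12.712 − 11.958) / (3 × 0.253) = 0.9934; Cpl = (μ̂ − LSL) / (3σ̂) = (11.958 − 11.212) / (3 × 0.253) = 0.9829; Cpk = min(Cpu, Cpl) = 0.9829

0.983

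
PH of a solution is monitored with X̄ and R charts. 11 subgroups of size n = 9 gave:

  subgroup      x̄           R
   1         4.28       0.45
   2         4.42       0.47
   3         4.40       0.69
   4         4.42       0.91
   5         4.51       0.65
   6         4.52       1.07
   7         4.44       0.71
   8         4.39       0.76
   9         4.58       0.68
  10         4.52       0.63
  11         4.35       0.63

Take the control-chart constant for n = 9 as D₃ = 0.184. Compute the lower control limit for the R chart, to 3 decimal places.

0.128

R̄ = (0.45 + 0.47 + 0.69 + 0.91 + 0.65 + 1.07 + 0.71 + 0.76 + 0.68 + 0.63 + 0.63) / 11 = 7.6500 / 11 = 0.6955
LCL_R = D₃·R̄ = 0.184 × 0.6955 = 0.1280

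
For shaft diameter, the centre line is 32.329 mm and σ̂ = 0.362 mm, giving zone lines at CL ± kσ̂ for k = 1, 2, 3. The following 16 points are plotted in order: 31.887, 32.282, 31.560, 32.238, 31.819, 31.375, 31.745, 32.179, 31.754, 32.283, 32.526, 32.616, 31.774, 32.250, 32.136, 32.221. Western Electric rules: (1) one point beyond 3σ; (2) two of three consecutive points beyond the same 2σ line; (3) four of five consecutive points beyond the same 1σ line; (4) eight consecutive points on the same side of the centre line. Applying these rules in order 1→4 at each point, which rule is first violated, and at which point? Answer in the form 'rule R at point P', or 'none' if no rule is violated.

Zone of each point (C = within 1σ̂, B = 1σ̂–2σ̂, A = 2σ̂–3σ̂, * = beyond 3σ̂; sign = side of CL): 1:-B, 2:-C, 3:-A, 4:-C, 5:-B, 6:-A, 7:-B, 8:-C, 9:-B, 10:-C, 11:+C, 12:+C, 13:-B, 14:-C, 15:-C, 16:-C
Rule 3 (four of five consecutive points beyond the same 1σ limit) is satisfied at point 7.

rule 3 at point 7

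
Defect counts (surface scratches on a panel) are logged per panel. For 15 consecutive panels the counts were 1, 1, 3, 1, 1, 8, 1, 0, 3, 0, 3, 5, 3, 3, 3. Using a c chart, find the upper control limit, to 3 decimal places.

7.048

c̄ = (1 + 1 + 3 + 1 + 1 + 8 + 1 + 0 + 3 + 0 + 3 + 5 + 3 + 3 + 3) / 15 = 36 / 15 = 2.4000
UCL = c̄ + 3√c̄ = 2.4000 + 3 × √2.4000 = 2.4000 + 3 × 1.5492 = 7.0476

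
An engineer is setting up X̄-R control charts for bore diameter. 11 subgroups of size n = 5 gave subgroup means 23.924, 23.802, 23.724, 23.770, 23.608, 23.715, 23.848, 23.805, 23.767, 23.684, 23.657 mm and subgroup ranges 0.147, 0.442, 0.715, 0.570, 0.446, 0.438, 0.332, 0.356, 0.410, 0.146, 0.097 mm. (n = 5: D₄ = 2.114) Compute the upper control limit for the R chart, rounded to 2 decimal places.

R̄ = (0.147 + 0.442 + 0.715 + 0.570 + 0.446 + 0.438 + 0.332 + 0.356 + 0.410 + 0.146 + 0.097) / 11 = 4.0990 / 11 = 0.3726
UCL_R = D₄·R̄ = 2.114 × 0.3726 = 0.7878

0.79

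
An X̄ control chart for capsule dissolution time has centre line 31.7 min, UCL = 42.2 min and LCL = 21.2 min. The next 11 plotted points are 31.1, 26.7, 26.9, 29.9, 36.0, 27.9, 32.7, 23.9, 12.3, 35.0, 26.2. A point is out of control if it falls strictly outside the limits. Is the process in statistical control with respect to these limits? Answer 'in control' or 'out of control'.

out of control

Compare each point to [21.2, 42.2]: sample 9 = 12.3 < LCL.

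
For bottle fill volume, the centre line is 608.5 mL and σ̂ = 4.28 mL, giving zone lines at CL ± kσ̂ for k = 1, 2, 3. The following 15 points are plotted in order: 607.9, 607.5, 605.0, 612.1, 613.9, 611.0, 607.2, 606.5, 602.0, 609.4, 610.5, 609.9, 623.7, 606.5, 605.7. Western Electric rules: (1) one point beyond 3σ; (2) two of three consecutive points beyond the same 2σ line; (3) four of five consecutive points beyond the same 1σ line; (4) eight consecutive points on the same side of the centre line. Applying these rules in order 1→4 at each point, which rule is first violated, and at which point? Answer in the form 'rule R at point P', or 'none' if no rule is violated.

Zone of each point (C = within 1σ̂, B = 1σ̂–2σ̂, A = 2σ̂–3σ̂, * = beyond 3σ̂; sign = side of CL): 1:-C, 2:-C, 3:-C, 4:+C, 5:+B, 6:+C, 7:-C, 8:-C, 9:-B, 10:+C, 11:+C, 12:+C, 13:+*, 14:-C, 15:-C
Rule 1 (one point beyond the 3σ limits) is satisfied at point 13.

rule 1 at point 13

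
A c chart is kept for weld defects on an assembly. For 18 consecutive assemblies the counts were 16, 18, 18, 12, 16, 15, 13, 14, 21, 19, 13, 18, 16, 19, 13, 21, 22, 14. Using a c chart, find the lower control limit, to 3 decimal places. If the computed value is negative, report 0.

c̄ = (16 + 18 + 18 + 12 + 16 + 15 + 13 + 14 + 21 + 19 + 13 + 18 + 16 + 19 + 13 + 21 + 22 + 14) / 18 = 298 / 18 = 16.5556
LCL = c̄ − 3√c̄ = 16.5556 − 3 × 4.0689 = 4.3490

4.349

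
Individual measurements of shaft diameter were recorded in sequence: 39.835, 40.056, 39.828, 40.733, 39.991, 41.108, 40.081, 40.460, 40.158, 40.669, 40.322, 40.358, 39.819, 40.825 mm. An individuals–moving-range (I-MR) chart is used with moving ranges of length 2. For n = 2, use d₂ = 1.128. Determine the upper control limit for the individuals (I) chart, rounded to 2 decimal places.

X̄ = (39.835 + 40.056 + 39.828 + 40.733 + 39.991 + 41.108 + 40.081 + 40.460 + 40.158 + 40.669 + 40.322 + 40.358 + 39.819 + 40.825) / 14 = 40.3031
Moving ranges: 0.221, 0.228, 0.905, 0.742, 1.117, 1.027, 0.379, 0.302, 0.511, 0.347, 0.036, 0.539, 1.006; M̄R̄ = 7.3600 / 13 = 0.5662
UCL = X̄ + 3·M̄R̄/d₂ = 40.3031 + 3 × 0.5662 / 1.128 = 41.8088

41.81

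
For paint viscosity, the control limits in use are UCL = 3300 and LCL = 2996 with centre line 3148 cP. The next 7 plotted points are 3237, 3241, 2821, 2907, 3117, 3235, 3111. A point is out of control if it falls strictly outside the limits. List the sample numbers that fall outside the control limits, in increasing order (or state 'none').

Compare each point to [2996, 3300]: sample 3 = 2821 < LCL; sample 4 = 2907 < LCL.

3, 4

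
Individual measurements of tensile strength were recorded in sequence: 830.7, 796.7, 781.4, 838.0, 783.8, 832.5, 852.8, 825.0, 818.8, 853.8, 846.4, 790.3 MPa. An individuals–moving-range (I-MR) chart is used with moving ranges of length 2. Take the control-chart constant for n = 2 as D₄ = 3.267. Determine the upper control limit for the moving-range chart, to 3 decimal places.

107.395

Moving ranges: 34.0, 15.3, 56.6, 54.2, 48.7, 20.3, 27.8, 6.2, 35.0, 7.4, 56.1; M̄R̄ = 361.6000 / 11 = 32.8727
UCL_MR = D₄·M̄R̄ = 3.267 × 32.8727 = 107.3952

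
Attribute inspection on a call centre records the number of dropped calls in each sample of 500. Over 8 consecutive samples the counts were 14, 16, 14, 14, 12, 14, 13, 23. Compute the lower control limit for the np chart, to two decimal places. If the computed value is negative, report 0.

p̄ = Σdᵢ / (k·n) = 120 / (8 × 500) = 0.03000
LCL = np̄ − 3·√(np̄(1−p̄)) = 15.0000 − 3 × 3.8144 = 3.5567

3.56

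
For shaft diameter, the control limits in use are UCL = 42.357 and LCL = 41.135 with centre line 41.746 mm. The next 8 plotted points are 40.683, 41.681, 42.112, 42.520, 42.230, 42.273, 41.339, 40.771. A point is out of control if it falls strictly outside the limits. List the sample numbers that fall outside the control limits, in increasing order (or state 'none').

1, 4, 8

Compare each point to [41.135, 42.357]: sample 1 = 40.683 < LCL; sample 4 = 42.520 > UCL; sample 8 = 40.771 < LCL.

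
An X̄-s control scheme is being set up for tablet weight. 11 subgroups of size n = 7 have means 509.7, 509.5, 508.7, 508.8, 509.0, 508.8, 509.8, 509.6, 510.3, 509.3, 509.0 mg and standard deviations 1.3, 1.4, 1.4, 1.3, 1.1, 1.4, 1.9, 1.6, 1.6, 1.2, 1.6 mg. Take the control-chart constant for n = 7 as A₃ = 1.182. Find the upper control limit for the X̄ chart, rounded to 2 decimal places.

511.02

X̄̄ = (509.7 + 509.5 + 508.7 + 508.8 + 509.0 + 508.8 + 509.8 + 509.6 + 510.3 + 509.3 + 509.0) / 11 = 509.3182
s̄ = (1.3 + 1.4 + 1.4 + 1.3 + 1.1 + 1.4 + 1.9 + 1.6 + 1.6 + 1.2 + 1.6) / 11 = 1.4364
UCL = X̄̄ + A₃·s̄ = 509.3182 + 1.182 × 1.4364 = 511.0160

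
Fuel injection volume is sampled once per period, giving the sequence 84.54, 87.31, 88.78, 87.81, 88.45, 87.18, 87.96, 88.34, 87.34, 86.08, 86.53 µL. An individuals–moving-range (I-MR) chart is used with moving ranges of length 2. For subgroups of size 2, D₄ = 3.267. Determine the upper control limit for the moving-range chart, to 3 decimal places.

Moving ranges: 2.77, 1.47, 0.97, 0.64, 1.27, 0.78, 0.38, 1.00, 1.26, 0.45; M̄R̄ = 10.9900 / 10 = 1.0990
UCL_MR = D₄·M̄R̄ = 3.267 × 1.0990 = 3.5904

3.590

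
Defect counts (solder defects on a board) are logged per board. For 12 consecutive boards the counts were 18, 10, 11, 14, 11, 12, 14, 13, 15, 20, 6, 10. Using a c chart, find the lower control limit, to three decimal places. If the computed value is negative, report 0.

c̄ = (18 + 10 + 11 + 14 + 11 + 12 + 14 + 13 + 15 + 20 + 6 + 10) / 12 = 154 / 12 = 12.8333
LCL = c̄ − 3√c̄ = 12.8333 − 3 × 3.5824 = 2.0862

2.086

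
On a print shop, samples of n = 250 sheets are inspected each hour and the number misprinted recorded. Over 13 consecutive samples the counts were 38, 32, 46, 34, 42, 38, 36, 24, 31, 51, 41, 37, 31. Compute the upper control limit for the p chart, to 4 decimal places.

p̄ = Σdᵢ / (k·n) = 481 / (13 × 250) = 0.14800
UCL = p̄ + 3·√(p̄(1−p̄)/n) = 0.14800 + 3 × √(0.14800×0.85200/250) = 0.14800 + 3 × 0.02246 = 0.21538

0.2154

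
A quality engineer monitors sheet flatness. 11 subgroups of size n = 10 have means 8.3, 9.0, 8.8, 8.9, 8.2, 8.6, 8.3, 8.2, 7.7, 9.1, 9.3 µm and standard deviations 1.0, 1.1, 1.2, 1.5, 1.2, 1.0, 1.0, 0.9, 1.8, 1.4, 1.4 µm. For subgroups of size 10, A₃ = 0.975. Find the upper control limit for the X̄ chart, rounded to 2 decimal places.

X̄̄ = (8.3 + 9.0 + 8.8 + 8.9 + 8.2 + 8.6 + 8.3 + 8.2 + 7.7 + 9.1 + 9.3) / 11 = 8.5818
s̄ = (1.0 + 1.1 + 1.2 + 1.5 + 1.2 + 1.0 + 1.0 + 0.9 + 1.8 + 1.4 + 1.4) / 11 = 1.2273
UCL = X̄̄ + A₃·s̄ = 8.5818 + 0.975 × 1.2273 = 9.7784

9.78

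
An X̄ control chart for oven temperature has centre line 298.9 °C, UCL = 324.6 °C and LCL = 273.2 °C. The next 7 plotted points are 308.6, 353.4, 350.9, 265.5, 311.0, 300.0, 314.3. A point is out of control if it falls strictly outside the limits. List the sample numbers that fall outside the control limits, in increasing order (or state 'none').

Compare each point to [273.2, 324.6]: sample 2 = 353.4 > UCL; sample 3 = 350.9 > UCL; sample 4 = 265.5 < LCL.

2, 3, 4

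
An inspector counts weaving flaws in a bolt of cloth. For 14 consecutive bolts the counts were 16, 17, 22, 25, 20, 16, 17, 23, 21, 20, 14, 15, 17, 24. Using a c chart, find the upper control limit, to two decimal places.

c̄ = (16 + 17 + 22 + 25 + 20 + 16 + 17 + 23 + 21 + 20 + 14 + 15 + 17 + 24) / 14 = 267 / 14 = 19.0714
UCL = c̄ + 3√c̄ = 19.0714 + 3 × √19.0714 = 19.0714 + 3 × 4.3671 = 32.1727

32.17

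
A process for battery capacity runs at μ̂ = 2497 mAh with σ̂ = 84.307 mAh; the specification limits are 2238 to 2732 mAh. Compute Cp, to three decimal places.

0.977

Cp = (USL − LSL) / (6σ̂) = (2732 − 2238) / (6 × 84.307) = 494.0000 / 505.8420 = 0.9766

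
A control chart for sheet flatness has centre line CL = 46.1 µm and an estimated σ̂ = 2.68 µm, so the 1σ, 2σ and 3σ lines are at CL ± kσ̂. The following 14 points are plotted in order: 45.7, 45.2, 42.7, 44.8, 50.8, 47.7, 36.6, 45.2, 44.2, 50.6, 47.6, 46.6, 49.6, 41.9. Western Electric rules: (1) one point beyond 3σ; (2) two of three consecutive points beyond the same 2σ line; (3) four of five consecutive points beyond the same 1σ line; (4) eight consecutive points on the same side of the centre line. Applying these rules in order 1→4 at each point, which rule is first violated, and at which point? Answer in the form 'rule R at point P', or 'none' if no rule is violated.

Zone of each point (C = within 1σ̂, B = 1σ̂–2σ̂, A = 2σ̂–3σ̂, * = beyond 3σ̂; sign = side of CL): 1:-C, 2:-C, 3:-B, 4:-C, 5:+B, 6:+C, 7:-*, 8:-C, 9:-C, 10:+B, 11:+C, 12:+C, 13:+B, 14:-B
Rule 1 (one point beyond the 3σ limits) is satisfied at point 7.

rule 1 at point 7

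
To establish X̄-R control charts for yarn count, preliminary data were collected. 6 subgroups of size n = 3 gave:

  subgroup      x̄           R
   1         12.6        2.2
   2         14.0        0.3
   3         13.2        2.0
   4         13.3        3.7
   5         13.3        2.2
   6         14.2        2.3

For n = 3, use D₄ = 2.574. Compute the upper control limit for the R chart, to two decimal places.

R̄ = (2.2 + 0.3 + 2.0 + 3.7 + 2.2 + 2.3) / 6 = 12.7000 / 6 = 2.1167
UCL_R = D₄·R̄ = 2.574 × 2.1167 = 5.4483

5.45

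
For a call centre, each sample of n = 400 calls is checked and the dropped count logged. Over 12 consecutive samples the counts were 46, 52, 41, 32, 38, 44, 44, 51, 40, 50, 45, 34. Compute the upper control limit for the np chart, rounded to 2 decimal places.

61.68

p̄ = Σdᵢ / (k·n) = 517 / (12 × 400) = 0.10771
UCL = np̄ + 3·√(np̄(1−p̄)) = 43.0833 + 3 × √(43.0833×0.89229) = 43.0833 + 3 × 6.2002 = 61.6840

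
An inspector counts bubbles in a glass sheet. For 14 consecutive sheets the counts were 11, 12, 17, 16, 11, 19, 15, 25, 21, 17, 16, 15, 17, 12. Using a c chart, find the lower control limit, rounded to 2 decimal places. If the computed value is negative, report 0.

c̄ = (11 + 12 + 17 + 16 + 11 + 19 + 15 + 25 + 21 + 17 + 16 + 15 + 17 + 12) / 14 = 224 / 14 = 16.0000
LCL = c̄ − 3√c̄ = 16.0000 − 3 × 4.0000 = 4.0000

4.00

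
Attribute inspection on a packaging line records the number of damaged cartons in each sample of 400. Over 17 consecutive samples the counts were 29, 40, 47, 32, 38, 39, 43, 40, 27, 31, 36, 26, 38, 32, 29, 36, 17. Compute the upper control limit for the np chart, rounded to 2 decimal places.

50.88

p̄ = Σdᵢ / (k·n) = 580 / (17 × 400) = 0.08529
UCL = np̄ + 3·√(np̄(1−p̄)) = 34.1176 + 3 × √(34.1176×0.91471) = 34.1176 + 3 × 5.5864 = 50.8768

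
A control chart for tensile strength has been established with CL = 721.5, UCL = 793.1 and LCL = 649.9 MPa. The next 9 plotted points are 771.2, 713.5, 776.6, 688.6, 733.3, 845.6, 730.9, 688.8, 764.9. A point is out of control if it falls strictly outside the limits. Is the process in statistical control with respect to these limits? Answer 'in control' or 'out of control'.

out of control

Compare each point to [649.9, 793.1]: sample 6 = 845.6 > UCL.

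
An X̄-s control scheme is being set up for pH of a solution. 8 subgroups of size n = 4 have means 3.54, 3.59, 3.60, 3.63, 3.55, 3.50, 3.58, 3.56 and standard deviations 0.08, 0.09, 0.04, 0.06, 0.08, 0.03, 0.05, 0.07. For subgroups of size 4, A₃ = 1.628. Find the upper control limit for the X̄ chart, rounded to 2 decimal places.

X̄̄ = (3.54 + 3.59 + 3.60 + 3.63 + 3.55 + 3.50 + 3.58 + 3.56) / 8 = 3.5688
s̄ = (0.08 + 0.09 + 0.04 + 0.06 + 0.08 + 0.03 + 0.05 + 0.07) / 8 = 0.0625
UCL = X̄̄ + A₃·s̄ = 3.5688 + 1.628 × 0.0625 = 3.6705

3.67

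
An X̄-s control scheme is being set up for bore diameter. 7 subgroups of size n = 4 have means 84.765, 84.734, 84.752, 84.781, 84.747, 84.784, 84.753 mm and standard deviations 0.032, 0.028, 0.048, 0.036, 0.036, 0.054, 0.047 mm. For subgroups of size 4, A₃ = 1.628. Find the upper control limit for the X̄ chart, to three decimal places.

84.825

X̄̄ = (84.765 + 84.734 + 84.752 + 84.781 + 84.747 + 84.784 + 84.753) / 7 = 84.7594
s̄ = (0.032 + 0.028 + 0.048 + 0.036 + 0.036 + 0.054 + 0.047) / 7 = 0.0401
UCL = X̄̄ + A₃·s̄ = 84.7594 + 1.628 × 0.0401 = 84.8248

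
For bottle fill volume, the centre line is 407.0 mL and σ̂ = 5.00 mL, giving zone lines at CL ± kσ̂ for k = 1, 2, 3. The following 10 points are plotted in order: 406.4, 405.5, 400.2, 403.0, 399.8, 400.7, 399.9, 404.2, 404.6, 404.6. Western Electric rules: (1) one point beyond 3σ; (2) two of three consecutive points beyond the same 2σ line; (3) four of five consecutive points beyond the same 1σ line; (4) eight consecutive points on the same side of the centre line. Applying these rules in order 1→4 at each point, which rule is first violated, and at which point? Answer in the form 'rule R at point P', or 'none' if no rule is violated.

rule 3 at point 7

Zone of each point (C = within 1σ̂, B = 1σ̂–2σ̂, A = 2σ̂–3σ̂, * = beyond 3σ̂; sign = side of CL): 1:-C, 2:-C, 3:-B, 4:-C, 5:-B, 6:-B, 7:-B, 8:-C, 9:-C, 10:-C
Rule 3 (four of five consecutive points beyond the same 1σ limit) is satisfied at point 7.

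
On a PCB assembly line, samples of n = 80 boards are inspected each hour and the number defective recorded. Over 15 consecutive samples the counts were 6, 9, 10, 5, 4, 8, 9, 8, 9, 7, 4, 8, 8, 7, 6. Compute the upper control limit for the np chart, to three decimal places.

14.879

p̄ = Σdᵢ / (k·n) = 108 / (15 × 80) = 0.09000
UCL = np̄ + 3·√(np̄(1−p̄)) = 7.2000 + 3 × √(7.2000×0.91000) = 7.2000 + 3 × 2.5597 = 14.8791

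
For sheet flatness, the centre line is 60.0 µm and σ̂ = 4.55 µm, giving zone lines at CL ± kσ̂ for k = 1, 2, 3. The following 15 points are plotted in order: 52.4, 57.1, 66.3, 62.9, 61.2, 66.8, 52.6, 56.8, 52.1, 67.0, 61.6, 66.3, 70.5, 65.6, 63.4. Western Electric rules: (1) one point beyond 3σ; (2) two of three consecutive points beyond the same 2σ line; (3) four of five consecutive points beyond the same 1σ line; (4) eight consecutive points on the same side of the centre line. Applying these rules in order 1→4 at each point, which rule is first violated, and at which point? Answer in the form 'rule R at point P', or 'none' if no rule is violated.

Zone of each point (C = within 1σ̂, B = 1σ̂–2σ̂, A = 2σ̂–3σ̂, * = beyond 3σ̂; sign = side of CL): 1:-B, 2:-C, 3:+B, 4:+C, 5:+C, 6:+B, 7:-B, 8:-C, 9:-B, 10:+B, 11:+C, 12:+B, 13:+A, 14:+B, 15:+C
Rule 3 (four of five consecutive points beyond the same 1σ limit) is satisfied at point 14.

rule 3 at point 14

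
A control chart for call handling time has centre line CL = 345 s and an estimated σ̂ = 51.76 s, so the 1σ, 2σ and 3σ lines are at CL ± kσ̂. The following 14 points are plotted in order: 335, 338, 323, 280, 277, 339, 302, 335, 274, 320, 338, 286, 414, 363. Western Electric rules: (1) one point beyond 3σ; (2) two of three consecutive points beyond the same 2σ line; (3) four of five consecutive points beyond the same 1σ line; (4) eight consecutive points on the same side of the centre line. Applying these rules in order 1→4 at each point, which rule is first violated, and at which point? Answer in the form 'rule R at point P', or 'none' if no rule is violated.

Zone of each point (C = within 1σ̂, B = 1σ̂–2σ̂, A = 2σ̂–3σ̂, * = beyond 3σ̂; sign = side of CL): 1:-C, 2:-C, 3:-C, 4:-B, 5:-B, 6:-C, 7:-C, 8:-C, 9:-B, 10:-C, 11:-C, 12:-B, 13:+B, 14:+C
Rule 4 (eight consecutive points on the same side of the centre line) is satisfied at point 8.

rule 4 at point 8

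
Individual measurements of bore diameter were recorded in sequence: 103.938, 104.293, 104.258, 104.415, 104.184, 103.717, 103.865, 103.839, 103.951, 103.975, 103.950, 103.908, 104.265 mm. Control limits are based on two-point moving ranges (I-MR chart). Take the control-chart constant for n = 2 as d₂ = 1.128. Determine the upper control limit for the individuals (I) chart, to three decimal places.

X̄ = (103.938 + 104.293 + 104.258 + 104.415 + 104.184 + 103.717 + 103.865 + 103.839 + 103.951 + 103.975 + 103.950 + 103.908 + 104.265) / 13 = 104.0429
Moving ranges: 0.355, 0.035, 0.157, 0.231, 0.467, 0.148, 0.026, 0.112, 0.024, 0.025, 0.042, 0.357; M̄R̄ = 1.9790 / 12 = 0.1649
UCL = X̄ + 3·M̄R̄/d₂ = 104.0429 + 3 × 0.1649 / 1.128 = 104.4815

104.482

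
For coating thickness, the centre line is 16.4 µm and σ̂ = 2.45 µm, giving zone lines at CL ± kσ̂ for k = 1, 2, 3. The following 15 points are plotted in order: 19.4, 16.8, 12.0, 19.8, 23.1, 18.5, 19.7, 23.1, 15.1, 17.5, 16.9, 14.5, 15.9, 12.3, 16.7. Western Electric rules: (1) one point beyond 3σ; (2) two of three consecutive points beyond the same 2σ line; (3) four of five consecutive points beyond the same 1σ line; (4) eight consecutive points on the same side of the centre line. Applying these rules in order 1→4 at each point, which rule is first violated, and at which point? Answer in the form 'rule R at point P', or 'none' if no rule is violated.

Zone of each point (C = within 1σ̂, B = 1σ̂–2σ̂, A = 2σ̂–3σ̂, * = beyond 3σ̂; sign = side of CL): 1:+B, 2:+C, 3:-B, 4:+B, 5:+A, 6:+C, 7:+B, 8:+A, 9:-C, 10:+C, 11:+C, 12:-C, 13:-C, 14:-B, 15:+C
Rule 3 (four of five consecutive points beyond the same 1σ limit) is satisfied at point 8.

rule 3 at point 8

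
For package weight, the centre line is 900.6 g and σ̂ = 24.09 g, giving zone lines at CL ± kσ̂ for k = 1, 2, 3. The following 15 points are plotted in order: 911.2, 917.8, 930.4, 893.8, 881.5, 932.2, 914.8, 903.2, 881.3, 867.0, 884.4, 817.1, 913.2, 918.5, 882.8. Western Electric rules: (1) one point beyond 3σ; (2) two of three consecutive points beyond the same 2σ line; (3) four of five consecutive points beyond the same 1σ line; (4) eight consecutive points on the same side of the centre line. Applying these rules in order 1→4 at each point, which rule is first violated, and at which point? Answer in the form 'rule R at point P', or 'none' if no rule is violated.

Zone of each point (C = within 1σ̂, B = 1σ̂–2σ̂, A = 2σ̂–3σ̂, * = beyond 3σ̂; sign = side of CL): 1:+C, 2:+C, 3:+B, 4:-C, 5:-C, 6:+B, 7:+C, 8:+C, 9:-C, 10:-B, 11:-C, 12:-*, 13:+C, 14:+C, 15:-C
Rule 1 (one point beyond the 3σ limits) is satisfied at point 12.

rule 1 at point 12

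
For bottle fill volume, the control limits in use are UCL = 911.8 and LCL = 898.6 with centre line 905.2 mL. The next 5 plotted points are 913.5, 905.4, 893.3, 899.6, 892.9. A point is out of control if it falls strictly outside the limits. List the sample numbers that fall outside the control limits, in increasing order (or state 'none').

Compare each point to [898.6, 911.8]: sample 1 = 913.5 > UCL; sample 3 = 893.3 < LCL; sample 5 = 892.9 < LCL.

1, 3, 5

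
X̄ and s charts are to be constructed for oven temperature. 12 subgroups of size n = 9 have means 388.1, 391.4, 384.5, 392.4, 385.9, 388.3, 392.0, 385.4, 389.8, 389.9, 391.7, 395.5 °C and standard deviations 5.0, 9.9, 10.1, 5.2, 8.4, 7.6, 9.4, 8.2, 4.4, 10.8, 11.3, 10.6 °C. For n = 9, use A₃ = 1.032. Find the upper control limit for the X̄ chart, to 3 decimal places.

X̄̄ = (388.1 + 391.4 + 384.5 + 392.4 + 385.9 + 388.3 + 392.0 + 385.4 + 389.8 + 389.9 + 391.7 + 395.5) / 12 = 389.5750
s̄ = (5.0 + 9.9 + 10.1 + 5.2 + 8.4 + 7.6 + 9.4 + 8.2 + 4.4 + 10.8 + 11.3 + 10.6) / 12 = 8.4083
UCL = X̄̄ + A₃·s̄ = 389.5750 + 1.032 × 8.4083 = 398.2524

398.252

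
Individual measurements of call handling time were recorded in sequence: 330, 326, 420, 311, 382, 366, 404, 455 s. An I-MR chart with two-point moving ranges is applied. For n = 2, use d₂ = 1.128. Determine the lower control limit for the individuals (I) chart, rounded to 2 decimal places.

X̄ = (330 + 326 + 420 + 311 + 382 + 366 + 404 + 455) / 8 = 374.2500
Moving ranges: 4, 94, 109, 71, 16, 38, 51; M̄R̄ = 383.0000 / 7 = 54.7143
LCL = X̄ − 3·M̄R̄/d₂ = 374.2500 − 3 × 54.7143 / 1.128 = 228.7333

228.73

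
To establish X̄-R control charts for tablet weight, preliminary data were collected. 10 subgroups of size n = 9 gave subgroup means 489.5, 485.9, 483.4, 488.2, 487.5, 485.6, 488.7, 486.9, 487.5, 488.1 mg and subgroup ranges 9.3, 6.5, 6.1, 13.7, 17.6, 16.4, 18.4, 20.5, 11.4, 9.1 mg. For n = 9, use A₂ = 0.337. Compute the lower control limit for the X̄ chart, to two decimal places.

X̄̄ = (489.5 + 485.9 + 483.4 + 488.2 + 487.5 + 485.6 + 488.7 + 486.9 + 487.5 + 488.1) / 10 = 4871.3000 / 10 = 487.1300
R̄ = (9.3 + 6.5 + 6.1 + 13.7 + 17.6 + 16.4 + 18.4 + 20.5 + 11.4 + 9.1) / 10 = 129.0000 / 10 = 12.9000
LCL = X̄̄ − A₂·R̄ = 487.1300 − 0.337 × 12.9000 = 482.7827

482.78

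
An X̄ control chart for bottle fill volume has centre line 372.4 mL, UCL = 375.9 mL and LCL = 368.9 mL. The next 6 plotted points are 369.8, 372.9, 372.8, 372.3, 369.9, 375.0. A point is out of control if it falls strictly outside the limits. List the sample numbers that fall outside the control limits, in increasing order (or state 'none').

none

All 6 points lie within [368.9, 375.9].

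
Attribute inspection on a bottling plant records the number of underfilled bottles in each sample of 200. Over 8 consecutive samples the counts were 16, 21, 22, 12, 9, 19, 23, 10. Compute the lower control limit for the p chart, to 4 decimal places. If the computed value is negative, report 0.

0.0241

p̄ = Σdᵢ / (k·n) = 132 / (8 × 200) = 0.08250
LCL = p̄ − 3·√(p̄(1−p̄)/n) = 0.08250 − 3 × 0.01945 = 0.02414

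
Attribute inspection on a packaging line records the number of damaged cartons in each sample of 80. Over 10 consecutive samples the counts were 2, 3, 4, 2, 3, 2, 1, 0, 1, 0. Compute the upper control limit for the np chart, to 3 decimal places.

5.779

p̄ = Σdᵢ / (k·n) = 18 / (10 × 80) = 0.02250
UCL = np̄ + 3·√(np̄(1−p̄)) = 1.8000 + 3 × √(1.8000×0.97750) = 1.8000 + 3 × 1.3265 = 5.7794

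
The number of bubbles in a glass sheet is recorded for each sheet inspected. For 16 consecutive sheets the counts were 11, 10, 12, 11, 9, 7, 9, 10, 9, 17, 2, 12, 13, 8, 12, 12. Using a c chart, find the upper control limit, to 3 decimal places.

19.855

c̄ = (11 + 10 + 12 + 11 + 9 + 7 + 9 + 10 + 9 + 17 + 2 + 12 + 13 + 8 + 12 + 12) / 16 = 164 / 16 = 10.2500
UCL = c̄ + 3√c̄ = 10.2500 + 3 × √10.2500 = 10.2500 + 3 × 3.2016 = 19.8547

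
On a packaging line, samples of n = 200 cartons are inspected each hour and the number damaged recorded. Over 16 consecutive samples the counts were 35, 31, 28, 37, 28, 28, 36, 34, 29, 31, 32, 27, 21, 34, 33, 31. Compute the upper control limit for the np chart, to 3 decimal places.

p̄ = Σdᵢ / (k·n) = 495 / (16 × 200) = 0.15469
UCL = np̄ + 3·√(np̄(1−p̄)) = 30.9375 + 3 × √(30.9375×0.84531) = 30.9375 + 3 × 5.1139 = 46.2792

46.279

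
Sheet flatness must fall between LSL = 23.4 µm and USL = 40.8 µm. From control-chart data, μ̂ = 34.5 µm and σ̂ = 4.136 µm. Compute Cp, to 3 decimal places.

Cp = (USL − LSL) / (6σ̂) = (40.8 − 23.4) / (6 × 4.136) = 17.4000 / 24.8160 = 0.7012

0.701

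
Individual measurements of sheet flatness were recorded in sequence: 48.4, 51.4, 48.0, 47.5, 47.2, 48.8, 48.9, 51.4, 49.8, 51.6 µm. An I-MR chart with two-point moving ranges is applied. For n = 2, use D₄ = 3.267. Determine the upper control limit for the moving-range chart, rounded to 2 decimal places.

Moving ranges: 3.0, 3.4, 0.5, 0.3, 1.6, 0.1, 2.5, 1.6, 1.8; M̄R̄ = 14.8000 / 9 = 1.6444
UCL_MR = D₄·M̄R̄ = 3.267 × 1.6444 = 5.3724

5.37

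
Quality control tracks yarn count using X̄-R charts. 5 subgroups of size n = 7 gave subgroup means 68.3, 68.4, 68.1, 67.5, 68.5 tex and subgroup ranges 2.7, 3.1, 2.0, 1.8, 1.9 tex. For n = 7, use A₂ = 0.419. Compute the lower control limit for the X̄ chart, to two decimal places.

67.20

X̄̄ = (68.3 + 68.4 + 68.1 + 67.5 + 68.5) / 5 = 340.8000 / 5 = 68.1600
R̄ = (2.7 + 3.1 + 2.0 + 1.8 + 1.9) / 5 = 11.5000 / 5 = 2.3000
LCL = X̄̄ − A₂·R̄ = 68.1600 − 0.419 × 2.3000 = 67.1963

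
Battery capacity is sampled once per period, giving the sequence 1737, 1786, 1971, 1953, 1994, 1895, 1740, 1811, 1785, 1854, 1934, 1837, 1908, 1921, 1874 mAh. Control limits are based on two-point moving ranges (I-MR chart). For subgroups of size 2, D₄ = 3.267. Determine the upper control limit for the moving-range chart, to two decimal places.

Moving ranges: 49, 185, 18, 41, 99, 155, 71, 26, 69, 80, 97, 71, 13, 47; M̄R̄ = 1021.0000 / 14 = 72.9286
UCL_MR = D₄·M̄R̄ = 3.267 × 72.9286 = 238.2576

238.26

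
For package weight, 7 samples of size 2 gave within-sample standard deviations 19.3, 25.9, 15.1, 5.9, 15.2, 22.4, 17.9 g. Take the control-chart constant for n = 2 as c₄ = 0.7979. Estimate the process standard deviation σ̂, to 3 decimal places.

21.789

s̄ = (19.3 + 25.9 + 15.1 + 5.9 + 15.2 + 22.4 + 17.9) / 7 = 17.3857
σ̂ = s̄ / c₄ = 17.3857 / 0.7979 = 21.7893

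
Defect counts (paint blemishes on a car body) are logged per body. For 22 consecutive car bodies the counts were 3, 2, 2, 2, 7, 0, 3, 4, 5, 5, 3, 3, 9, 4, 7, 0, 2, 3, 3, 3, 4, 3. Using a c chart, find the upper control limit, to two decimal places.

c̄ = (3 + 2 + 2 + 2 + 7 + 0 + 3 + 4 + 5 + 5 + 3 + 3 + 9 + 4 + 7 + 0 + 2 + 3 + 3 + 3 + 4 + 3) / 22 = 77 / 22 = 3.5000
UCL = c̄ + 3√c̄ = 3.5000 + 3 × √3.5000 = 3.5000 + 3 × 1.8708 = 9.1125

9.11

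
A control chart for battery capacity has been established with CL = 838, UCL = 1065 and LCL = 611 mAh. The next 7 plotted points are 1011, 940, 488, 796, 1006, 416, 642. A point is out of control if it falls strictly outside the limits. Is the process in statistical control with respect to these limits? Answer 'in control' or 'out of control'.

out of control

Compare each point to [611, 1065]: sample 3 = 488 < LCL; sample 6 = 416 < LCL.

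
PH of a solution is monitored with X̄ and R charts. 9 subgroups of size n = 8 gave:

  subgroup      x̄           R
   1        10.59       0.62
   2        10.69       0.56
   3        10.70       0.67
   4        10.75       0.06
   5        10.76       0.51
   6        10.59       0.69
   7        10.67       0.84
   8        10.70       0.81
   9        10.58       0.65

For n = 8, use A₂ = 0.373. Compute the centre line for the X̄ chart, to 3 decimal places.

10.670

X̄̄ = (10.59 + 10.69 + 10.70 + 10.75 + 10.76 + 10.59 + 10.67 + 10.70 + 10.58) / 9 = 96.0300 / 9 = 10.6700
CL = X̄̄ = 10.6700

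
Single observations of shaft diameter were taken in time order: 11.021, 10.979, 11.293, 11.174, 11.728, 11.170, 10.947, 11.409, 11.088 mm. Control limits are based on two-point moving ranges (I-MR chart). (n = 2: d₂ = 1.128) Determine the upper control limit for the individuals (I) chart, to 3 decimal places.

X̄ = (11.021 + 10.979 + 11.293 + 11.174 + 11.728 + 11.170 + 10.947 + 11.409 + 11.088) / 9 = 11.2010
Moving ranges: 0.042, 0.314, 0.119, 0.554, 0.558, 0.223, 0.462, 0.321; M̄R̄ = 2.5930 / 8 = 0.3241
UCL = X̄ + 3·M̄R̄/d₂ = 11.2010 + 3 × 0.3241 / 1.128 = 12.0630

12.063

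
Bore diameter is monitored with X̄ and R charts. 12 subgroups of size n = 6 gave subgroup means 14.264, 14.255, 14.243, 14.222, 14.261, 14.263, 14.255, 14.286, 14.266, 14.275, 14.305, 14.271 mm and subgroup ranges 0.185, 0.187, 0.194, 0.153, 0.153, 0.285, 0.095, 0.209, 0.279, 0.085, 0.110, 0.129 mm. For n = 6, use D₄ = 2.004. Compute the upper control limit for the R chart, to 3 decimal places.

R̄ = (0.185 + 0.187 + 0.194 + 0.153 + 0.153 + 0.285 + 0.095 + 0.209 + 0.279 + 0.085 + 0.110 + 0.129) / 12 = 2.0640 / 12 = 0.1720
UCL_R = D₄·R̄ = 2.004 × 0.1720 = 0.3447

0.345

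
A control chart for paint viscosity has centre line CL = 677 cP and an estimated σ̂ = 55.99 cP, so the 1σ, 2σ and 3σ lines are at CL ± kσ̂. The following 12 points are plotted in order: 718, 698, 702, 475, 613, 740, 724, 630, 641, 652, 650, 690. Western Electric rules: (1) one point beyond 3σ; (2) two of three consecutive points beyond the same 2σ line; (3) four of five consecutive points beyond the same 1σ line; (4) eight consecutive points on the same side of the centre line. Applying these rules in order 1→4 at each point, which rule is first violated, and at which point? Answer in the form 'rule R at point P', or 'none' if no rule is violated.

rule 1 at point 4

Zone of each point (C = within 1σ̂, B = 1σ̂–2σ̂, A = 2σ̂–3σ̂, * = beyond 3σ̂; sign = side of CL): 1:+C, 2:+C, 3:+C, 4:-*, 5:-B, 6:+B, 7:+C, 8:-C, 9:-C, 10:-C, 11:-C, 12:+C
Rule 1 (one point beyond the 3σ limits) is satisfied at point 4.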